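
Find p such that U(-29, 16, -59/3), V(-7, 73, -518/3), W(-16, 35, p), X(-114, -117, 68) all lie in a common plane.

Coplanarity ⇔ det[UV; UW; UX] = 0.
Expanding, this is linear in p: (-1919)p + (-145844/3) = 0.
So p = -76/3.

-76/3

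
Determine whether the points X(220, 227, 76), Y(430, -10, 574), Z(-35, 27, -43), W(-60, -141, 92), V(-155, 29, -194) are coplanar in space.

The plane through X, Y, Z has normal n = XY × XZ = (127803, -102000, -102435) and equation n·P = -2822400.
Checking the remaining points: n·W = -2710200, n·V = -2895075.
Since n·W = -2710200 ≠ -2822400, W is off the plane and the points are not all coplanar.

No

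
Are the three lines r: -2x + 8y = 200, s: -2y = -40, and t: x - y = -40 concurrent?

The three lines meet at one point iff the augmented coefficient matrix [aᵢ bᵢ cᵢ] has rank < 3, i.e. its determinant vanishes.
Here the determinant is 0.
It vanishes, so the lines are concurrent at (-20, 20).

Yes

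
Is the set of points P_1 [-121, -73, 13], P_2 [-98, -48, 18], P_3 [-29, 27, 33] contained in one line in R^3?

Yes

P_1P_2 = (23, 25, 5), P_1P_3 = (92, 100, 20).
P_1P_2 × P_1P_3 = (0, 0, 0).
The cross product vanishes, so the three points are collinear.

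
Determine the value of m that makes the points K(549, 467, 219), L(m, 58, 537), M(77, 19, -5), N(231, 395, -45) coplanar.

673

Coplanarity ⇔ det[KL; KM; KN] = 0.
Expanding, this is linear in m: (102144)m + (-68742912) = 0.
So m = 673.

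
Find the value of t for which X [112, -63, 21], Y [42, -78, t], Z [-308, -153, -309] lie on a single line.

Direction XZ = (-420, -90, -330). From the x-coordinate of Y, the parameter along the line is τ = (42 − 112)/(-420) = 1/6.
Then t = 21 + 1/6·(-330) = -34.

-34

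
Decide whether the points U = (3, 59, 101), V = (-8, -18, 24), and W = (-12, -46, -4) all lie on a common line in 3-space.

UV = (-11, -77, -77), UW = (-15, -105, -105).
UV × UW = (0, 0, 0).
The cross product vanishes, so the three points are collinear.

Yes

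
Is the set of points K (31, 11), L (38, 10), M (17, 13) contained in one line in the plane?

KL = (7, -1), KM = (-14, 2).
Checking proportionality: KM = -2·KL, so the vectors are parallel and the points are collinear.

Yes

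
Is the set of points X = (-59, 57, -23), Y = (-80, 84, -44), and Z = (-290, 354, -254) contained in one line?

XY = (-21, 27, -21), XZ = (-231, 297, -231).
XY × XZ = (0, 0, 0).
The cross product vanishes, so the three points are collinear.

Yes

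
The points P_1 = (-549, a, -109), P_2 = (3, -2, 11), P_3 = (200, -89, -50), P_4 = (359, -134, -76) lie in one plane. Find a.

Coplanarity ⇔ det[P_1P_2; P_1P_3; P_1P_4] = 0.
Expanding, this is linear in a: (4577)a + (338698) = 0.
So a = -74.

-74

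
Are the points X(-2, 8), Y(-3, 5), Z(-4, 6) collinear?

XY = (-1, -3), XZ = (-2, -2).
Twice the signed area of △XYZ is (-1)(-2) − (-3)(-2) = -4.
The area is nonzero, so the three points are not collinear.

No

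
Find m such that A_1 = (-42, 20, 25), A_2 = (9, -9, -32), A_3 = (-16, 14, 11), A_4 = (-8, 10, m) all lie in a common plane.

3

Coplanarity ⇔ det[A_1A_2; A_1A_3; A_1A_4] = 0.
Expanding, this is linear in m: (448)m + (-1344) = 0.
So m = 3.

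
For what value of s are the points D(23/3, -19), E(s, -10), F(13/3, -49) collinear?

26/3

The three points are collinear iff det[DE; DF] = 0.
This determinant is linear in s: (-30)s + (260) = 0, so s = 26/3.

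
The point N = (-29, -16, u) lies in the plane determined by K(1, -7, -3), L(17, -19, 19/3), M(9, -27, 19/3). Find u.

Coplanarity requires KL · (KM × KN) = 0.
KL = (16, -12, 28/3), KM = (8, -20, 28/3); the triple product is linear in u with coefficient -224 and constant term -2240.
Setting it to zero: u = -10.

-10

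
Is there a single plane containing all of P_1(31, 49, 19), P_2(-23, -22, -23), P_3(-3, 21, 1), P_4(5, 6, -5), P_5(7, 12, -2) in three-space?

No

The plane through P_1, P_2, P_3 has normal n = P_1P_2 × P_1P_3 = (102, 456, -902) and equation n·P = 8368.
Checking the remaining points: n·P_4 = 7756, n·P_5 = 7990.
Since n·P_4 = 7756 ≠ 8368, P_4 is off the plane and the points are not all coplanar.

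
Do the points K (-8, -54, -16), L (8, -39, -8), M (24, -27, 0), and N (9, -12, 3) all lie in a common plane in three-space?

No

A normal to the plane through K, L, M is n = KL × KM = (24, 0, -48).
The plane has equation n·P = 576. For N: n·N = 72.
72 ≠ 576, so N is off the plane.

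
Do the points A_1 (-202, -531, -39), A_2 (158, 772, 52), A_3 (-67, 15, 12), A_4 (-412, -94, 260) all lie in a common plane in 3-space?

The four points are coplanar iff the 3×3 determinant with rows A_1A_2, A_1A_3, A_1A_4 is zero.
Rows: (360, 1303, 91), (135, 546, 51), (-210, 437, 299).
Expanding along the first row: (360)(140967) − (1303)(51075) + (91)(173655) = 0.
Zero determinant ⇒ coplanar.

Yes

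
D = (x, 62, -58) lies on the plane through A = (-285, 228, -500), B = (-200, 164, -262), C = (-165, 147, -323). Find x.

-47

A normal to the plane is n = AB × AC = (7950, 13515, 795).
D lies in the plane iff n · AD = 0.
This gives (7950)x + (373650) = 0, so x = -47.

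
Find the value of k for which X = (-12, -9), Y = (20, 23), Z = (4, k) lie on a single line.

7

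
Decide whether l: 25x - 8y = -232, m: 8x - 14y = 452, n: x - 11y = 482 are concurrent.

Yes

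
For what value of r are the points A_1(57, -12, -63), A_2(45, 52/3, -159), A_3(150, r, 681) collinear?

-718/3

Collinearity requires A_1A_2 × A_1A_3 = 0; each component is linear in r.
The x-component gives (96)r + (22976) = 0, so r = -718/3.
The remaining components then also vanish.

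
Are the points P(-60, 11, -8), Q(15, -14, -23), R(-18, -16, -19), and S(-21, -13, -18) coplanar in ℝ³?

Yes

The four points are coplanar iff the 3×3 determinant with rows PQ, PR, PS is zero.
Rows: (75, -25, -15), (42, -27, -11), (39, -24, -10).
Expanding along the first row: (75)(6) − (-25)(9) + (-15)(45) = 0.
Zero determinant ⇒ coplanar.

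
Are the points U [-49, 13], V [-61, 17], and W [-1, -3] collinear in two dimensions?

Yes

UV = (-12, 4), UW = (48, -16).
Checking proportionality: UW = -4·UV, so the vectors are parallel and the points are collinear.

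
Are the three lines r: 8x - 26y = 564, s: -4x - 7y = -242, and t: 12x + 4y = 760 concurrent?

Intersecting r and s: solving the 2×2 system gives (x, y) = (64, -2).
Substitute into t: (12)(64) + (4)(-2) = 760.
This equals 760, so (64, -2) lies on all three lines and they are concurrent.

Yes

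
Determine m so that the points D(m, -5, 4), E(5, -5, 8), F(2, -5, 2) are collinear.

3

Direction EF = (-3, 0, -6). From the z-coordinate of D, the parameter along the line is τ = (4 − 8)/(-6) = 2/3.
Then m = 5 + 2/3·(-3) = 3.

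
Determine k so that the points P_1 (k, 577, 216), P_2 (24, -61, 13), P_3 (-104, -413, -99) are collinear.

Collinearity requires P_1P_2 × P_1P_3 = 0; each component is linear in k.
The y-component gives (-112)k + (28672) = 0, so k = 256.
The remaining components then also vanish.

256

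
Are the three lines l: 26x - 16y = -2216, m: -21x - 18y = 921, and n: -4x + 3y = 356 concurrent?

No

Intersecting l and m: solving the 2×2 system gives (x, y) = (-4552/67, 3765/134).
Substitute into n: (-4)(-4552/67) + (3)(3765/134) = 47711/134.
But n requires 356 ≠ 47711/134, so the three lines have no common point.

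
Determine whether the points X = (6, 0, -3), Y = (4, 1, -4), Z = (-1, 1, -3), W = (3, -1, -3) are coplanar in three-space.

With X as base: XY = (-2, 1, -1), XZ = (-7, 1, 0), XW = (-3, -1, 0).
XZ × XW = (0, 0, 10).
XY · (XZ × XW) = -10.
Since -10 ≠ 0, the four points are not coplanar.

No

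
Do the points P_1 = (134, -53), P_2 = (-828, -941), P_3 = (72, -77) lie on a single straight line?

P_1P_2 = (-962, -888), P_1P_3 = (-62, -24).
If collinear, P_1P_3 would be a scalar multiple of P_1P_2. But (-962)·(-24) ≠ (-888)·(-62) (difference -31968), so they are not parallel; the points are not collinear.

No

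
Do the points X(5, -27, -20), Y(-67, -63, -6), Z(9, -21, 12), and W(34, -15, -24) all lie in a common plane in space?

No

With X as base: XY = (-72, -36, 14), XZ = (4, 6, 32), XW = (29, 12, -4).
XZ × XW = (-408, 944, -126).
XY · (XZ × XW) = -6372.
Since -6372 ≠ 0, the four points are not coplanar.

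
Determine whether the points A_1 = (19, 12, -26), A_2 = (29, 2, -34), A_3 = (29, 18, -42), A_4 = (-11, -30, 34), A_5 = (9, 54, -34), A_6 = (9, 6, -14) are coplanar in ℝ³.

No

The plane through A_1, A_2, A_3 has normal n = A_1A_2 × A_1A_3 = (208, 80, 160) and equation n·P = 752.
Checking the remaining points: n·A_4 = 752, n·A_5 = 752, n·A_6 = 112.
Since n·A_6 = 112 ≠ 752, A_6 is off the plane and the points are not all coplanar.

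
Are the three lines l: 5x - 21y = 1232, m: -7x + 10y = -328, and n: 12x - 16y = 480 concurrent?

Yes

Intersecting l and m: solving the 2×2 system gives (x, y) = (-56, -72).
Substitute into n: (12)(-56) + (-16)(-72) = 480.
This equals 480, so (-56, -72) lies on all three lines and they are concurrent.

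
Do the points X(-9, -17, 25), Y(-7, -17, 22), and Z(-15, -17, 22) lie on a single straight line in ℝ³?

XY = (2, 0, -3), XZ = (-6, 0, -3).
XY × XZ = (0, 24, 0).
The cross product is nonzero, so the points do not lie on one line.

No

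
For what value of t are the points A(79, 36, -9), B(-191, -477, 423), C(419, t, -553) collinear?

Direction AB = (-270, -513, 432). From the x-coordinate of C, the parameter along the line is τ = (419 − 79)/(-270) = -34/27.
Then t = 36 + (-34/27)·(-513) = 682.

682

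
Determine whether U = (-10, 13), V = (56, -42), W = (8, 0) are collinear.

No

UV = (66, -55), UW = (18, -13).
If collinear, UW would be a scalar multiple of UV. But (66)·(-13) ≠ (-55)·(18) (difference 132), so they are not parallel; the points are not collinear.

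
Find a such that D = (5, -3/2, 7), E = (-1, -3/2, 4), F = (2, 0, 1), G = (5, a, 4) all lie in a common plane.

-1/2

The points are coplanar iff DE · (DF × DG) = 0.
Expanding, this is linear in a: (-27)a + (-27/2) = 0.
So a = -1/2.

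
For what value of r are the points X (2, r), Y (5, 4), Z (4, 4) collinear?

4

Collinearity: (X − Y) must be parallel to (Z − Y) = (-1, 0).
Cross-multiplying the components: (r − 4)·(-1) = (-3)·(0).
Solving gives r = 4.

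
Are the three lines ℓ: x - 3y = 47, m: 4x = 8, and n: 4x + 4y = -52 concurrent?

Intersecting ℓ and m: solving the 2×2 system gives (x, y) = (2, -15).
Substitute into n: (4)(2) + (4)(-15) = -52.
This equals -52, so (2, -15) lies on all three lines and they are concurrent.

Yes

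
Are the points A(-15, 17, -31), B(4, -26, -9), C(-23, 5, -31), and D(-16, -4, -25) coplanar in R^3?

Yes

A normal to the plane through A, B, C is n = AB × AC = (264, -176, -572).
The plane has equation n·P = 10780. For D: n·D = 10780.
Equal, so D lies in the plane and all four are coplanar.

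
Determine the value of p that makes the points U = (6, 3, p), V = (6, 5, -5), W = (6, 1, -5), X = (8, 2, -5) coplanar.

-5

Coplanarity ⇔ det[UV; UW; UX] = 0.
Expanding, this is linear in p: (-8)p + (-40) = 0.
So p = -5.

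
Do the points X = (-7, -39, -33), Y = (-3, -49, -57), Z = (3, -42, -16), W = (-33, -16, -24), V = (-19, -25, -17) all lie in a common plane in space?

Yes

The plane through X, Y, Z has normal n = XY × XZ = (-242, -308, 88) and equation n·P = 10802.
Checking the remaining points: n·W = 10802, n·V = 10802.
All equal 10802, so all 5 points lie in one plane.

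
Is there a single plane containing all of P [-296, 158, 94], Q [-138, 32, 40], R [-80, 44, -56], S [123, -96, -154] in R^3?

The four points are coplanar iff the 3×3 determinant with rows PQ, PR, PS is zero.
Rows: (158, -126, -54), (216, -114, -150), (419, -254, -248).
Expanding along the first row: (158)(-9828) − (-126)(9282) + (-54)(-7098) = 0.
Zero determinant ⇒ coplanar.

Yes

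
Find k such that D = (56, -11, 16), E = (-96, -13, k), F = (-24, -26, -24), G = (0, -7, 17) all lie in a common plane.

-7

Normal to plane DFG: n = (145, 2320, -1160); plane equation n·P = -35960.
Requiring n·E = -35960: (-1160)k + (-44080) = -35960.
So k = -7.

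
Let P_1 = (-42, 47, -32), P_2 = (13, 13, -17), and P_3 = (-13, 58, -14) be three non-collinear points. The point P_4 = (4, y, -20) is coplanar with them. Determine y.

The plane through P_1, P_2, P_3 has equation −777x − 555y + 1591z = -44363.
Substituting P_4: (-555)y + (-34928) = -44363, so y = 17.

17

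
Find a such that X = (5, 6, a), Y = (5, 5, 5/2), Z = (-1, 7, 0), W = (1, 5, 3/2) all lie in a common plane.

2

Coplanarity ⇔ det[XY; XZ; XW] = 0.
Expanding, this is linear in a: (-8)a + (16) = 0.
So a = 2.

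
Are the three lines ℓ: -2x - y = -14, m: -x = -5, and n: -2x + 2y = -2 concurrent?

The three lines meet at one point iff the augmented coefficient matrix [aᵢ bᵢ cᵢ] has rank < 3, i.e. its determinant vanishes.
Here the determinant is 0.
It vanishes, so the lines are concurrent at (5, 4).

Yes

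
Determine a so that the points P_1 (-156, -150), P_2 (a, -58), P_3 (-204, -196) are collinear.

-60

The three points are collinear iff det[P_1P_2; P_1P_3] = 0.
This determinant is linear in a: (-46)a + (-2760) = 0, so a = -60.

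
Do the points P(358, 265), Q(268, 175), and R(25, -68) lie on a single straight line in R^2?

PQ = (-90, -90), PR = (-333, -333).
det[PQ; PR] = (-90)(-333) − (-90)(-333) = 0.
The determinant is zero, so the points are collinear.

Yes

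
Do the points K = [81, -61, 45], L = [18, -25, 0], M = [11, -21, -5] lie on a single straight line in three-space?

Yes

KL = (-63, 36, -45), KM = (-70, 40, -50).
Each component of KM is 10/9 times the corresponding component of KL, so KM = 10/9·KL and the points are collinear.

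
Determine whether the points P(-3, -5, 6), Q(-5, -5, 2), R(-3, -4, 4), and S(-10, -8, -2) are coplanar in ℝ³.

The four points are coplanar iff the 3×3 determinant with rows PQ, PR, PS is zero.
Rows: (-2, 0, -4), (0, 1, -2), (-7, -3, -8).
Expanding along the first row: (-2)(-14) − (0)(-14) + (-4)(7) = 0.
Zero determinant ⇒ coplanar.

Yes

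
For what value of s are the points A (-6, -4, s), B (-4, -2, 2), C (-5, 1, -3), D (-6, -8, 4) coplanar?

0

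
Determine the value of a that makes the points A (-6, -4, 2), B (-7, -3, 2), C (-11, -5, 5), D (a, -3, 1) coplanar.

Coplanarity ⇔ det[AB; AC; AD] = 0.
Expanding, this is linear in a: (3)a + (15) = 0.
So a = -5.

-5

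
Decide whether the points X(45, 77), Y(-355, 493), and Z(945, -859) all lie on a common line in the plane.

Yes

XY = (-400, 416), XZ = (900, -936).
Checking proportionality: XZ = -9/4·XY, so the vectors are parallel and the points are collinear.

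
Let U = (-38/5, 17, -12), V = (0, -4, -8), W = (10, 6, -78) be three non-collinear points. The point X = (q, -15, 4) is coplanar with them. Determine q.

2

The plane through U, V, W has equation 1430x + 572y + 286z = -4576.
Substituting X: (1430)q + (-7436) = -4576, so q = 2.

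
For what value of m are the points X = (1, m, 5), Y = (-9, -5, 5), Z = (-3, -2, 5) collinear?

Direction YZ = (6, 3, 0). From the x-coordinate of X, the parameter along the line is τ = (1 − (-9))/6 = 5/3.
Then m = (-5) + 5/3·(3) = 0.

0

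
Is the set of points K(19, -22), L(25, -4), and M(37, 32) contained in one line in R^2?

Yes

KL = (6, 18), KM = (18, 54).
det[KL; KM] = (6)(54) − (18)(18) = 0.
The determinant is zero, so the points are collinear.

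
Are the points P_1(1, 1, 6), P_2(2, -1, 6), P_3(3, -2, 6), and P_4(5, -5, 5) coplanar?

No

With P_1 as base: P_1P_2 = (1, -2, 0), P_1P_3 = (2, -3, 0), P_1P_4 = (4, -6, -1).
P_1P_3 × P_1P_4 = (3, 2, 0).
P_1P_2 · (P_1P_3 × P_1P_4) = -1.
Since -1 ≠ 0, the four points are not coplanar.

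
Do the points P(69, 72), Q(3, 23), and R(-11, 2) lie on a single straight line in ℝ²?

PQ = (-66, -49), PR = (-80, -70).
det[PQ; PR] = (-66)(-70) − (-49)(-80) = 700.
The determinant is nonzero, so they are not collinear.

No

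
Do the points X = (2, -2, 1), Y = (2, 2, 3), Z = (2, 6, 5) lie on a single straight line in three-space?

Yes

XY = (0, 4, 2), XZ = (0, 8, 4).
XY × XZ = (0, 0, 0).
The cross product vanishes, so the three points are collinear.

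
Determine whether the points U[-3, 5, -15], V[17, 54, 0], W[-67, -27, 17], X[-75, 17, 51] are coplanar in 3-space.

The four points are coplanar iff the 3×3 determinant with rows UV, UW, UX is zero.
Rows: (20, 49, 15), (-64, -32, 32), (-72, 12, 66).
Expanding along the first row: (20)(-2496) − (49)(-1920) + (15)(-3072) = -1920.
Nonzero ⇒ not coplanar.

No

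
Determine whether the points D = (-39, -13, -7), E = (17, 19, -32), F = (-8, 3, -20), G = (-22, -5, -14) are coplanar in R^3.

No

With D as base: DE = (56, 32, -25), DF = (31, 16, -13), DG = (17, 8, -7).
DF × DG = (-8, -4, -24).
DE · (DF × DG) = 24.
Since 24 ≠ 0, the four points are not coplanar.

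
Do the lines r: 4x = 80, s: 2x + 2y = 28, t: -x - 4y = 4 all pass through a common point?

Lines aᵢx + bᵢy = cᵢ with pairwise distinct directions are concurrent exactly when det[aᵢ bᵢ cᵢ] = 0.
Here the determinant is 0.
It vanishes, so the lines are concurrent at (20, -6).

Yes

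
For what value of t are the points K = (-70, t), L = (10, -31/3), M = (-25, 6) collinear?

27

Collinearity: (K − L) must be parallel to (M − L) = (-35, 49/3).
Cross-multiplying the components: (t − (-31/3))·(-35) = (-80)·(49/3).
Solving gives t = 27.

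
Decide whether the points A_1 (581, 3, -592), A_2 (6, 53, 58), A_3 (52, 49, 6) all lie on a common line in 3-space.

A_1A_2 = (-575, 50, 650), A_1A_3 = (-529, 46, 598).
Each component of A_1A_3 is 23/25 times the corresponding component of A_1A_2, so A_1A_3 = 23/25·A_1A_2 and the points are collinear.

Yes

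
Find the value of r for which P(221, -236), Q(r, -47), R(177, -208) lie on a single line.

The three points are collinear iff det[PQ; PR] = 0.
This determinant is linear in r: (28)r + (2128) = 0, so r = -76.

-76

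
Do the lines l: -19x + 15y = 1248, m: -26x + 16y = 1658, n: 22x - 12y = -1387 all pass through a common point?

No

Intersecting l and m: solving the 2×2 system gives (x, y) = (-57, 11).
Substitute into n: (22)(-57) + (-12)(11) = -1386.
But n requires -1387 ≠ -1386, so the three lines have no common point.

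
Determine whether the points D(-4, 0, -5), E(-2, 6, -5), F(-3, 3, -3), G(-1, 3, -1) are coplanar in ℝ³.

No

With D as base: DE = (2, 6, 0), DF = (1, 3, 2), DG = (3, 3, 4).
DF × DG = (6, 2, -6).
DE · (DF × DG) = 24.
Since 24 ≠ 0, the four points are not coplanar.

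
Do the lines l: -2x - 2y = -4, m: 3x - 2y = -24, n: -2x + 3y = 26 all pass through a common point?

Yes

The three lines meet at one point iff the augmented coefficient matrix [aᵢ bᵢ cᵢ] has rank < 3, i.e. its determinant vanishes.
Here the determinant is 0.
It vanishes, so the lines are concurrent at (-4, 6).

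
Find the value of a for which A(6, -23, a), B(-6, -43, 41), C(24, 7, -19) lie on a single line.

17

Collinearity requires AB × AC = 0; each component is linear in a.
The x-component gives (50)a + (-850) = 0, so a = 17.
The remaining components then also vanish.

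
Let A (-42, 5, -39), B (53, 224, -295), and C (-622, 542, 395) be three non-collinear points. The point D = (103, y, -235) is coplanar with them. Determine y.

16

Coplanarity requires AB · (AC × AD) = 0.
AB = (95, 219, -256), AC = (-580, 537, 434); the triple product is linear in y with coefficient 107250 and constant term -1716000.
Setting it to zero: y = 16.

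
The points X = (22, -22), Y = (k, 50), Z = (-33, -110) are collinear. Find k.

67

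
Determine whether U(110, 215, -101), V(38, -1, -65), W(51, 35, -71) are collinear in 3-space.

No

UV = (-72, -216, 36), UW = (-59, -180, 30).
UV × UW = (0, 36, 216).
The cross product is nonzero, so the points do not lie on one line.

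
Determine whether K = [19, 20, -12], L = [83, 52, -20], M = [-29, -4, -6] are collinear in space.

KL = (64, 32, -8), KM = (-48, -24, 6).
KL × KM = (0, 0, 0).
The cross product vanishes, so the three points are collinear.

Yes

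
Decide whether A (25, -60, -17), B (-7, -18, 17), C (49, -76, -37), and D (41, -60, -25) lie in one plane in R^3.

No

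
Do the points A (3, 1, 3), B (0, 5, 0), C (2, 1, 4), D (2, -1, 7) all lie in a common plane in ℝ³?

Yes

With A as base: AB = (-3, 4, -3), AC = (-1, 0, 1), AD = (-1, -2, 4).
AC × AD = (2, 3, 2).
AB · (AC × AD) = 0.
The scalar triple product vanishes, so the four points are coplanar.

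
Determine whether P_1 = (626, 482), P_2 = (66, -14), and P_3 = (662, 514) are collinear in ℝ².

P_1P_2 = (-560, -496), P_1P_3 = (36, 32).
det[P_1P_2; P_1P_3] = (-560)(32) − (-496)(36) = -64.
The determinant is nonzero, so they are not collinear.

No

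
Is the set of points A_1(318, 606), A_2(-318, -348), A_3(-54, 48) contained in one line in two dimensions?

Yes

A_1A_2 = (-636, -954), A_1A_3 = (-372, -558).
Checking proportionality: A_1A_3 = 31/53·A_1A_2, so the vectors are parallel and the points are collinear.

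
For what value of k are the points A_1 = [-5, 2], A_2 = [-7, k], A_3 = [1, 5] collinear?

1

Collinearity: (A_2 − A_1) must be parallel to (A_3 − A_1) = (6, 3).
Cross-multiplying the components: (k − 2)·(6) = (-2)·(3).
Solving gives k = 1.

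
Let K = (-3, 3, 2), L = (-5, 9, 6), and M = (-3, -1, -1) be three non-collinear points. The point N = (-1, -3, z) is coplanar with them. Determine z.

-2

A normal to the plane is n = KL × KM = (-2, -6, 8).
N lies in the plane iff n · KN = 0.
This gives (8)z + (16) = 0, so z = -2.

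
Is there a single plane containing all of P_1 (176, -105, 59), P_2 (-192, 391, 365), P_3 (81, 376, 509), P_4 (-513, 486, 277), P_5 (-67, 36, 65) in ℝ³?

Yes

The plane through P_1, P_2, P_3 has normal n = P_1P_2 × P_1P_3 = (76014, 136530, -129888) and equation n·P = -8620578.
Checking the remaining points: n·P_4 = -8620578, n·P_5 = -8620578.
All equal -8620578, so all 5 points lie in one plane.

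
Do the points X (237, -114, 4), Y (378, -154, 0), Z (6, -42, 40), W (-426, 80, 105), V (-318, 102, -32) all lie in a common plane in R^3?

No

The plane through X, Y, Z has normal n = XY × XZ = (-1152, -4152, 912) and equation n·P = 203952.
Checking the remaining points: n·W = 254352, n·V = -86352.
Since n·W = 254352 ≠ 203952, W is off the plane and the points are not all coplanar.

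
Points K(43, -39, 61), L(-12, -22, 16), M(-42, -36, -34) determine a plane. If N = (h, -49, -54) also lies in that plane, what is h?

A normal to the plane is n = KL × KM = (-1480, -1400, 1280).
N lies in the plane iff n · KN = 0.
This gives (-1480)h + (-69560) = 0, so h = -47.

-47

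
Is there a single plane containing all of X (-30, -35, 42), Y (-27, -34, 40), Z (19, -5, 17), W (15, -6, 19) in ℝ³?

No

A normal to the plane through X, Y, Z is n = XY × XZ = (35, -23, 41).
The plane has equation n·P = 1477. For W: n·W = 1442.
1442 ≠ 1477, so W is off the plane.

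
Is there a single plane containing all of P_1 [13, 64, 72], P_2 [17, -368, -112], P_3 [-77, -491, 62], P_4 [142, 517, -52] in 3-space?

A normal to the plane through P_1, P_2, P_3 is n = P_1P_2 × P_1P_3 = (-97800, 16600, -41100).
The plane has equation n·P = -3168200. For P_4: n·P_4 = -3168200.
Equal, so P_4 lies in the plane and all four are coplanar.

Yes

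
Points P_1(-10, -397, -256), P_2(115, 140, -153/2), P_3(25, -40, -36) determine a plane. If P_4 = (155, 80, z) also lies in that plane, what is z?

-419/2

Coplanarity requires P_1P_2 · (P_1P_3 × P_1P_4) = 0.
P_1P_2 = (125, 537, 359/2), P_1P_3 = (35, 357, 220); the triple product is linear in z with coefficient 25830 and constant term 5411385.
Setting it to zero: z = -419/2.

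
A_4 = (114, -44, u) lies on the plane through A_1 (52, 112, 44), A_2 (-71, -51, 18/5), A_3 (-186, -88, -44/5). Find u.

A normal to the plane is n = A_1A_2 × A_1A_3 = (2632/5, 15604/5, -14194).
A_4 lies in the plane iff n · A_1A_4 = 0.
This gives (-14194)u + (170328) = 0, so u = 12.

12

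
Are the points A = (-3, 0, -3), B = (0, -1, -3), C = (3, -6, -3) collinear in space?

No

AB = (3, -1, 0), AC = (6, -6, 0).
Comparing components 1 and 2: (3)(-6) − (-1)(6) = -12 ≠ 0, so AB and AC are not parallel and the points are not collinear.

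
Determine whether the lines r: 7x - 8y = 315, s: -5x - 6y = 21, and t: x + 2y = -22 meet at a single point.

Lines aᵢx + bᵢy = cᵢ with pairwise distinct directions are concurrent exactly when det[aᵢ bᵢ cᵢ] = 0.
Here the determinant is 82.
Nonzero, so no common point exists.

No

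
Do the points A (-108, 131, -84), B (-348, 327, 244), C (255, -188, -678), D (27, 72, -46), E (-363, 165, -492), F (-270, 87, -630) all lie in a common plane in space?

No

The plane through A, B, C has normal n = AB × AC = (-11792, -23496, 5412) and equation n·P = -2259048.
Checking the remaining points: n·D = -2259048, n·E = -2259048, n·F = -2269872.
Since n·F = -2269872 ≠ -2259048, F is off the plane and the points are not all coplanar.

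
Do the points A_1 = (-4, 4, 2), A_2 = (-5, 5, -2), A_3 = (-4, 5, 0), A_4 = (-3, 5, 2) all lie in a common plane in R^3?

The four points are coplanar iff the 3×3 determinant with rows A_1A_2, A_1A_3, A_1A_4 is zero.
Rows: (-1, 1, -4), (0, 1, -2), (1, 1, 0).
Expanding along the first row: (-1)(2) − (1)(2) + (-4)(-1) = 0.
Zero determinant ⇒ coplanar.

Yes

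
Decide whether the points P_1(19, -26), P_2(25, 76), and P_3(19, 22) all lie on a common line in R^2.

P_1P_2 = (6, 102), P_1P_3 = (0, 48).
Twice the signed area of △P_1P_2P_3 is (6)(48) − (102)(0) = 288.
The area is nonzero, so the three points are not collinear.

No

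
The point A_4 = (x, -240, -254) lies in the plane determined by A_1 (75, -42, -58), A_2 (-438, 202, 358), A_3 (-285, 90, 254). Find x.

357

The plane through A_1, A_2, A_3 has equation 21216x + 10296y + 20124z = -8424.
Substituting A_4: (21216)x + (-7582536) = -8424, so x = 357.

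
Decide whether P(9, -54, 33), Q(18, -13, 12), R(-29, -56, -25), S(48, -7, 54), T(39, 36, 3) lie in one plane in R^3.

Yes

The plane through P, Q, R has normal n = PQ × PR = (-2420, 1320, 1540) and equation n·X = -42240.
Checking the remaining points: n·S = -42240, n·T = -42240.
All equal -42240, so all 5 points lie in one plane.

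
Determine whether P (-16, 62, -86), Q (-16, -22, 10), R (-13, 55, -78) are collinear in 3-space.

No

PQ = (0, -84, 96), PR = (3, -7, 8).
PQ × PR = (0, 288, 252).
The cross product is nonzero, so the points do not lie on one line.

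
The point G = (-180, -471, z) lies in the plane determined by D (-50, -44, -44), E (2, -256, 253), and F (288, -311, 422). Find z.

475

Coplanarity requires DE · (DF × DG) = 0.
DE = (52, -212, 297), DF = (338, -267, 466); the triple product is linear in z with coefficient 57772 and constant term -27441700.
Setting it to zero: z = 475.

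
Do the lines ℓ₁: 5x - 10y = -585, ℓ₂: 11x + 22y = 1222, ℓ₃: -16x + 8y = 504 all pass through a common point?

No

Lines aᵢx + bᵢy = cᵢ with pairwise distinct directions are concurrent exactly when det[aᵢ bᵢ cᵢ] = 0.
Here the determinant is 120.
Nonzero, so no common point exists.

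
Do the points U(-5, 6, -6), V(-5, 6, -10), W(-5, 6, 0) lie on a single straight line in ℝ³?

UV = (0, 0, -4), UW = (0, 0, 6).
Each component of UW is -3/2 times the corresponding component of UV, so UW = -3/2·UV and the points are collinear.

Yes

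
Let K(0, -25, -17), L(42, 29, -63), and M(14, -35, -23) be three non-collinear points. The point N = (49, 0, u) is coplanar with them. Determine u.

The plane through K, L, M has equation −784x − 392y − 1176z = 29792.
Substituting N: (-1176)u + (-38416) = 29792, so u = -58.

-58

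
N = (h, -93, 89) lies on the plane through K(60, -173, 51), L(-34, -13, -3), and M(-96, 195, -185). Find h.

-22

The plane through K, L, M has equation −17888x − 13760y − 9632z = 815968.
Substituting N: (-17888)h + (422432) = 815968, so h = -22.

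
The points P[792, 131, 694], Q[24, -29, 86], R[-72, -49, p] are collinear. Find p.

10

Collinearity requires PQ × PR = 0; each component is linear in p.
The x-component gives (-160)p + (1600) = 0, so p = 10.
The remaining components then also vanish.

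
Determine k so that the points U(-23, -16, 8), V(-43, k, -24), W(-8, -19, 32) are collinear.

Direction UW = (15, -3, 24). From the x-coordinate of V, the parameter along the line is τ = (-43 − (-23))/15 = -4/3.
Then k = (-16) + (-4/3)·(-3) = -12.

-12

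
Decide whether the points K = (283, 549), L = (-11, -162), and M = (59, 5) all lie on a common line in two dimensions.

No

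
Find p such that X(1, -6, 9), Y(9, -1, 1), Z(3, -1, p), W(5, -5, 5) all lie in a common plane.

The points are coplanar iff XY · (XZ × XW) = 0.
Expanding, this is linear in p: (12)p + (-84) = 0.
So p = 7.

7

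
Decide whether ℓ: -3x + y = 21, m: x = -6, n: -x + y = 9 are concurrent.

Intersecting ℓ and m: solving the 2×2 system gives (x, y) = (-6, 3).
Substitute into n: (-1)(-6) + (1)(3) = 9.
This equals 9, so (-6, 3) lies on all three lines and they are concurrent.

Yes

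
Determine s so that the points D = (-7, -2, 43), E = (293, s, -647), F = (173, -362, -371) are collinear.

Collinearity requires DE × DF = 0; each component is linear in s.
The x-component gives (-414)s + (-249228) = 0, so s = -602.
The remaining components then also vanish.

-602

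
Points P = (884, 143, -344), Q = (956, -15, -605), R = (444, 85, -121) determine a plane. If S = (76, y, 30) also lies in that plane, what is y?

10

The plane through P, Q, R has equation −50372x + 98784y − 73696z = -5051312.
Substituting S: (98784)y + (-6039152) = -5051312, so y = 10.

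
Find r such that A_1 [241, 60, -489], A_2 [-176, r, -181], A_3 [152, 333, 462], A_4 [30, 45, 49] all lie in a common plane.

-261

Coplanarity ⇔ det[A_1A_2; A_1A_3; A_1A_4] = 0.
Expanding, this is linear in r: (-152779)r + (-39875319) = 0.
So r = -261.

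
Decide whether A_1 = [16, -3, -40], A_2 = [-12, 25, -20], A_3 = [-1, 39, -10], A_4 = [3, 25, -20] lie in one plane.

With A_1 as base: A_1A_2 = (-28, 28, 20), A_1A_3 = (-17, 42, 30), A_1A_4 = (-13, 28, 20).
A_1A_3 × A_1A_4 = (0, -50, 70).
A_1A_2 · (A_1A_3 × A_1A_4) = 0.
The scalar triple product vanishes, so the four points are coplanar.

Yes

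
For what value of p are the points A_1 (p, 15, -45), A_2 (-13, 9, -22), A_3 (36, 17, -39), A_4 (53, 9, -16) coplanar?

-89

Coplanarity ⇔ det[A_1A_2; A_1A_3; A_1A_4] = 0.
Expanding, this is linear in p: (-48)p + (-4272) = 0.
So p = -89.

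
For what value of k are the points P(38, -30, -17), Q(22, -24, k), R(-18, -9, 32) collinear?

-3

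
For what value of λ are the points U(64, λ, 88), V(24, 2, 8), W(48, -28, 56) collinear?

-48

Direction VW = (24, -30, 48). From the x-coordinate of U, the parameter along the line is τ = (64 − 24)/24 = 5/3.
Then λ = 2 + 5/3·(-30) = -48.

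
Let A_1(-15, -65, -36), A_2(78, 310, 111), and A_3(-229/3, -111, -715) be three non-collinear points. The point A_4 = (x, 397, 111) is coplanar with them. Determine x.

A normal to the plane is n = A_1A_2 × A_1A_3 = (-247863, 54131, 18722).
A_4 lies in the plane iff n · A_1A_4 = 0.
This gives (-247863)x + (24042711) = 0, so x = 97.

97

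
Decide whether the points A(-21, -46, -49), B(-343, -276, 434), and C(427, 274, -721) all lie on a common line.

AB = (-322, -230, 483), AC = (448, 320, -672).
AB × AC = (0, 0, 0).
The cross product vanishes, so the three points are collinear.

Yes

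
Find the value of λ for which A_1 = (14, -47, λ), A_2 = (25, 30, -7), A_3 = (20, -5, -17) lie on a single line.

Direction A_2A_3 = (-5, -35, -10). From the x-coordinate of A_1, the parameter along the line is τ = (14 − 25)/(-5) = 11/5.
Then λ = (-7) + 11/5·(-10) = -29.

-29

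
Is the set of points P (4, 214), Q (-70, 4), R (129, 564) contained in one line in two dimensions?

No

PQ = (-74, -210), PR = (125, 350).
If collinear, PR would be a scalar multiple of PQ. But (-74)·(350) ≠ (-210)·(125) (difference 350), so they are not parallel; the points are not collinear.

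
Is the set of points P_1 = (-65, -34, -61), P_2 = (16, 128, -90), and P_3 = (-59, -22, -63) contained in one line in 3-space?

No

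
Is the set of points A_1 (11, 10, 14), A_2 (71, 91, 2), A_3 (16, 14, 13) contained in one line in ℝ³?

A_1A_2 = (60, 81, -12), A_1A_3 = (5, 4, -1).
A_1A_2 × A_1A_3 = (-33, 0, -165).
The cross product is nonzero, so the points do not lie on one line.

No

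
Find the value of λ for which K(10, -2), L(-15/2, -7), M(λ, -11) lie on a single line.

Collinearity: (M − K) must be parallel to (L − K) = (-35/2, -5).
Cross-multiplying the components: (λ − 10)·(-5) = (-9)·(-35/2).
Solving gives λ = -43/2.

-43/2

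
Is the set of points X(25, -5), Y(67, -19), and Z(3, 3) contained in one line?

No

XY = (42, -14), XZ = (-22, 8).
det[XY; XZ] = (42)(8) − (-14)(-22) = 28.
The determinant is nonzero, so they are not collinear.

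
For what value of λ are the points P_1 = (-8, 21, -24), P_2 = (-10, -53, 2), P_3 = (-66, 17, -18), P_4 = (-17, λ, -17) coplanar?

Normal to plane P_1P_2P_3: n = (-340, -1496, -4284); plane equation n·P = 74120.
Requiring n·P_4 = 74120: (-1496)λ + (78608) = 74120.
So λ = 3.

3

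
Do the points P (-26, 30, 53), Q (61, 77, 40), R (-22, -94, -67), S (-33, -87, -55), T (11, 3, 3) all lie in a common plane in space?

The plane through P, Q, R has normal n = PQ × PR = (-7252, 10388, -10976) and equation n·X = -81536.
Checking the remaining points: n·S = -60760, n·T = -81536.
Since n·S = -60760 ≠ -81536, S is off the plane and the points are not all coplanar.

No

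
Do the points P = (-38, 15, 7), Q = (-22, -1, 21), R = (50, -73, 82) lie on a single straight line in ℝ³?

PQ = (16, -16, 14), PR = (88, -88, 75).
Comparing components 2 and 3: (-16)(75) − (14)(-88) = 32 ≠ 0, so PQ and PR are not parallel and the points are not collinear.

No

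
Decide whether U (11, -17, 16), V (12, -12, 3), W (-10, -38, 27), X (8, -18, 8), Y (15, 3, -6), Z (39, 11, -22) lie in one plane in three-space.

The plane through U, V, W has normal n = UV × UW = (-218, 262, 84) and equation n·P = -5508.
Checking the remaining points: n·X = -5788, n·Y = -2988, n·Z = -7468.
Since n·X = -5788 ≠ -5508, X is off the plane and the points are not all coplanar.

No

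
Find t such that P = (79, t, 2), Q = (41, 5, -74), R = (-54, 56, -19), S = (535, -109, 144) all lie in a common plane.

14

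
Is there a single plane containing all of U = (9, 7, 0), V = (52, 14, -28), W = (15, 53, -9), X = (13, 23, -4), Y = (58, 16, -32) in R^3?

The plane through U, V, W has normal n = UV × UW = (1225, 219, 1936) and equation n·P = 12558.
Checking the remaining points: n·X = 13218, n·Y = 12602.
Since n·X = 13218 ≠ 12558, X is off the plane and the points are not all coplanar.

No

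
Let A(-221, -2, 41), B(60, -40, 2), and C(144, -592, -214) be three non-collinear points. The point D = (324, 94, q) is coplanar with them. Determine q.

Coplanarity requires AB · (AC × AD) = 0.
AB = (281, -38, -39), AC = (365, -590, -255); the triple product is linear in q with coefficient -151920 and constant term 4481640.
Setting it to zero: q = 59/2.

59/2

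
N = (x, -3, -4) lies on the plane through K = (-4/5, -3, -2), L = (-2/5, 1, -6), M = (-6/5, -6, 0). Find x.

-1

A normal to the plane is n = KL × KM = (-4, 4/5, 2/5).
N lies in the plane iff n · KN = 0.
This gives (-4)x + (-4) = 0, so x = -1.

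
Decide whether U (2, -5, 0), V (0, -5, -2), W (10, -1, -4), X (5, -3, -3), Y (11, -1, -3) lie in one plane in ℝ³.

Yes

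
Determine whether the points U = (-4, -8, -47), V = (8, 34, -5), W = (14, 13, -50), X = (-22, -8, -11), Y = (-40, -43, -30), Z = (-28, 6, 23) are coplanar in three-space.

Yes

The plane through U, V, W has normal n = UV × UW = (-1008, 792, -504) and equation n·P = 21384.
Checking the remaining points: n·X = 21384, n·Y = 21384, n·Z = 21384.
All equal 21384, so all 6 points lie in one plane.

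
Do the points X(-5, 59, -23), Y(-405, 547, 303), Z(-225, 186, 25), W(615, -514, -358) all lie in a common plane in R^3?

A normal to the plane through X, Y, Z is n = XY × XZ = (-17978, -52520, 56560).
The plane has equation n·P = -4309670. For W: n·W = -4309670.
Equal, so W lies in the plane and all four are coplanar.

Yes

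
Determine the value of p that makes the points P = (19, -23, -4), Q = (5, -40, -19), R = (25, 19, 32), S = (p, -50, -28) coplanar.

-8

Normal to plane PQR: n = (18, 414, -486); plane equation n·X = -7236.
Requiring n·S = -7236: (18)p + (-7092) = -7236.
So p = -8.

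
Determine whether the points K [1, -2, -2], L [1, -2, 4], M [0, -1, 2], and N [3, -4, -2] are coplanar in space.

Yes

With K as base: KL = (0, 0, 6), KM = (-1, 1, 4), KN = (2, -2, 0).
KM × KN = (8, 8, 0).
KL · (KM × KN) = 0.
The scalar triple product vanishes, so the four points are coplanar.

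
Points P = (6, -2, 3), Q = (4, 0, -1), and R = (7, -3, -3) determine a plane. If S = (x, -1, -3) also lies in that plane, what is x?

Coplanarity requires PQ · (PR × PS) = 0.
PQ = (-2, 2, -4), PR = (1, -1, -6); the triple product is linear in x with coefficient -16 and constant term 80.
Setting it to zero: x = 5.

5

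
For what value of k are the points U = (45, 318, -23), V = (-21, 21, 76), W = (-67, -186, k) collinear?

Direction UV = (-66, -297, 99). From the x-coordinate of W, the parameter along the line is τ = (-67 − 45)/(-66) = 56/33.
Then k = (-23) + 56/33·(99) = 145.

145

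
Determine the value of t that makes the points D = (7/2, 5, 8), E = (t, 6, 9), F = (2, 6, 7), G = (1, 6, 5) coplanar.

Normal to plane DFG: n = (-2, -2, 1); plane equation n·P = -9.
Requiring n·E = -9: (-2)t + (-3) = -9.
So t = 3.

3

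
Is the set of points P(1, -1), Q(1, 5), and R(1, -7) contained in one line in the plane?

PQ = (0, 6), PR = (0, -6).
det[PQ; PR] = (0)(-6) − (6)(0) = 0.
The determinant is zero, so the points are collinear.

Yes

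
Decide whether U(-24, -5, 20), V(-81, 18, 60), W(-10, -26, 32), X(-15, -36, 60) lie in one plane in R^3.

With U as base: UV = (-57, 23, 40), UW = (14, -21, 12), UX = (9, -31, 40).
UW × UX = (-468, -452, -245).
UV · (UW × UX) = 6480.
Since 6480 ≠ 0, the four points are not coplanar.

No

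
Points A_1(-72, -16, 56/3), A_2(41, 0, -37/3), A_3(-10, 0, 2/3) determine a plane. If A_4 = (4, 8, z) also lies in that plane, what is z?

-4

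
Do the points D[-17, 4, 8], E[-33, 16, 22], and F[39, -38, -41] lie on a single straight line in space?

DE = (-16, 12, 14), DF = (56, -42, -49).
Each component of DF is -7/2 times the corresponding component of DE, so DF = -7/2·DE and the points are collinear.

Yes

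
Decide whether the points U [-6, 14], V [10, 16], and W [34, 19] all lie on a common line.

UV = (16, 2), UW = (40, 5).
Checking proportionality: UW = 5/2·UV, so the vectors are parallel and the points are collinear.

Yes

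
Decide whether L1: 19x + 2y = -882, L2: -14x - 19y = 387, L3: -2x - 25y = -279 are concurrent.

Yes

The three lines meet at one point iff the augmented coefficient matrix [aᵢ bᵢ cᵢ] has rank < 3, i.e. its determinant vanishes.
Here the determinant is 0.
It vanishes, so the lines are concurrent at (-48, 15).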